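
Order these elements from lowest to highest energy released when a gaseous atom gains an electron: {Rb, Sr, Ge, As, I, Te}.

Sr < Rb < As < Ge < Te < I

Ge is in period 4, group 14; As is in period 4, group 15; Rb is in period 5, group 1; Sr is in period 5, group 2; Te is in period 5, group 16; I is in period 5, group 17.
Electron affinity generally becomes more exothermic across a period toward the halogens and less exothermic down a group.
These span different periods and groups, so the two trends combine.
Rb > Sr: this pair runs against the simple trend — see the exception note.
As > Rb: relative to Rb, both the across-period and down-group shifts push As's electron affinity up.
Ge > As: this pair runs against the simple trend — see the exception note.
Te > Ge: the two effects oppose for this pair; the across-period effect wins (190 vs 119 kJ/mol).
I > Te: I lies to the right of Te in period 5, so the across-period effect alone puts I higher.
Note the exception: Rb has a higher electron affinity than Sr, contrary to the simple trend — adding an electron to Sr (ns²) has to open a new, higher-energy np subshell, which is unfavourable.
Note the exception: Ge has a higher electron affinity than As, contrary to the simple trend — adding an electron to As's half-filled 4p³ is unfavourable, so Ge (4p²) has the more exothermic EA.
Tabulated electron affinity (kJ/mol): Ge 119, As 78, Rb 47, Sr 5, Te 190, I 295.
So from lowest to highest: Sr < Rb < As < Ge < Te < I.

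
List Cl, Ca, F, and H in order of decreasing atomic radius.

Ca, Cl, F, H

H is in period 1, group 1; F is in period 2, group 17; Cl is in period 3, group 17; Ca is in period 4, group 2.
Atomic radius shrinks across a period as nuclear charge pulls the same shell inward, and grows down a group as new shells are added.
These span different periods and groups, so the two trends combine.
F > H: the two effects oppose for this pair; the down-group effect wins (64 vs 32 pm).
Cl > F: Cl sits below F in group 17, so the down-group effect alone puts Cl larger.
Ca > Cl: relative to Cl, both the across-period and down-group shifts push Ca's atomic radius up.
Tabulated atomic radius (pm): H 32, F 64, Cl 99, Ca 171.
So from largest to smallest: Ca > Cl > F > H.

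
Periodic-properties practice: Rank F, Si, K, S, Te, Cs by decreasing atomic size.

Cs > K > Te > Si > S > F

F is in period 2, group 17; Si is in period 3, group 14; S is in period 3, group 16; K is in period 4, group 1; Te is in period 5, group 16; Cs is in period 6, group 1.
Radius decreases left→right (rising Z_eff, same n) and increases top→bottom (higher n).
These span different periods and groups, so the two trends combine.
S > F: both effects reinforce here, so S is clearly the larger of the two.
Si > S: both are in period 3; the period trend gives Si the larger value.
Te > Si: the two effects oppose for this pair; the down-group effect wins (136 vs 116 pm).
K > Te: the two effects oppose for this pair; the across-period effect wins (196 vs 136 pm).
Cs > K: they share group 1; the group trend gives Cs the larger value.
Approximate values (pm): F 64, Si 116, S 103, K 196, Te 136, Cs 232.
So from largest to smallest: Cs > K > Te > Si > S > F.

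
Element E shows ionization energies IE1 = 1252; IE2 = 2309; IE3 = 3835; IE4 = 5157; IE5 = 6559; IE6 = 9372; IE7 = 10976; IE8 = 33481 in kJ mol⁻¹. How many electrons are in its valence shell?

Look for the largest jump between consecutive ionization energies: IE8/IE7 ≈ 3.1, far larger than any earlier ratio.
That jump marks the point where a core electron is being removed. So the atom has 7 valence electrons.

7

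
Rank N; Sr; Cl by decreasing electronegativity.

Cl, N, Sr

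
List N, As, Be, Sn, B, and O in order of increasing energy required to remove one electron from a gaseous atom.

Removing the outermost electron gets harder across a period and easier down a group.
Neither a single period nor a single group — weigh both effects.
B > Sn: period and group pull opposite ways; the down-group shift dominates (801 vs 709 kJ/mol).
Be > B: this pair runs against the simple trend — see the exception note.
As > Be: period and group pull opposite ways; the across-period shift dominates (947 vs 900 kJ/mol).
O > As: relative to As, both the across-period and down-group shifts push O's first ionization energy up.
N > O: this pair runs against the simple trend — see the exception note.
Note the exception: Be has a higher first ionization energy than B, contrary to the simple trend — removing B's lone 2p electron is easier than breaking Be's filled 2s².
Note the exception: N has a higher first ionization energy than O, contrary to the simple trend — pairing an electron in O's 2p⁴ costs repulsion energy, so O ionizes more easily than half-filled N (2p³).
For reference (kJ/mol): Be 900, B 801, N 1402, O 1314, As 947, Sn 709.
So from lowest to highest: Sn < B < Be < As < O < N.

Sn < B < Be < As < O < N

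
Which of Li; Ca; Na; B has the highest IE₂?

Li

IE_2 is the cost of taking one more electron from the +1 cation: Li⁺ is the bare [He] core; Ca⁺ still has 1 valence electron; Na⁺ is the bare [Ne] core; B⁺ still has 2 valence electrons.
Breaking into a closed-shell core is much more expensive than removing a leftover valence electron — Na and Li have the largest IE_2 here.
Valence configurations: Ca⁺ [Ar]4s¹, B⁺ [He]2s².
Approximate IE_2 values (kJ/mol): Li 7298, Ca 1145, Na 4562, B 2427.
Overall IE_2 order: Ca < B < Na < Li.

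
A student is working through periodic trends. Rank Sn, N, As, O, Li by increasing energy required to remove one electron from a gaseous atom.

Across a period the outer electron is held more tightly (higher IE₁); down a group it sits in a higher shell, more shielded, and comes off more easily.
These span different periods and groups, so the two trends combine.
Sn > Li: period and group pull opposite ways; the across-period shift dominates (709 vs 520 kJ/mol).
As > Sn: relative to Sn, both the across-period and down-group shifts push As's first ionization energy up.
O > As: both effects reinforce here, so O is clearly the higher of the two.
N > O: this pair runs against the simple trend — see the exception note.
Note the exception: N has a higher first ionization energy than O, contrary to the simple trend — pairing an electron in O's 2p⁴ costs repulsion energy, so O ionizes more easily than half-filled N (2p³).
Approximate values (kJ/mol): Li 520, N 1402, O 1314, As 947, Sn 709.
So from lowest to highest: Li < Sn < As < O < N.

Li, Sn, As, O, N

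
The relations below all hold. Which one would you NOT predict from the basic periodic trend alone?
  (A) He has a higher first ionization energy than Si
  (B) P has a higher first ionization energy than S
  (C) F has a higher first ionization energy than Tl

(B)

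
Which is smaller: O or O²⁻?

O

Forming O²⁻ adds 2 electrons to O. More electron–electron repulsion in the same shell, with unchanged nuclear charge, lets the cloud expand.
An anion is larger than its parent atom: O²⁻ > O.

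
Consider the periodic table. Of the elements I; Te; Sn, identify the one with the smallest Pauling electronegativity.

Sn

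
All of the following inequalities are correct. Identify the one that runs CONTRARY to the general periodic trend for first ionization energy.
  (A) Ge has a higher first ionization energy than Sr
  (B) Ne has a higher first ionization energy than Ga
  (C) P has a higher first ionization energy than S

The general trend: first ionization energy increases across a period and decreases down a group.
(A) Ge (period 4, group 14) vs Sr (period 5, group 2): the stated order agrees with the simple trend.
(B) Ne (period 2, group 18) vs Ga (period 4, group 13): the stated order agrees with the simple trend.
(C) P (period 3, group 15) vs S (period 3, group 16): the stated order contradicts the simple trend.
The exception is (C): S (3p⁴) ionizes more easily than half-filled P (3p³) because the paired 3p electron in S is pushed out by e⁻–e⁻ repulsion.

(C)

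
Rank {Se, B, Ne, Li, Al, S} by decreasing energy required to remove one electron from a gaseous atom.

Ne > S > Se > B > Al > Li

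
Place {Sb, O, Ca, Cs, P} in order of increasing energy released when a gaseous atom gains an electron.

O is in period 2, group 16; P is in period 3, group 15; Ca is in period 4, group 2; Sb is in period 5, group 15; Cs is in period 6, group 1.
Atoms with high Z_eff and room in the valence shell (especially the halogens) have the most exothermic electron affinities.
These span different periods and groups, so the two trends combine.
Cs > Ca: this pair runs against the simple trend — see the exception note.
P > Cs: relative to Cs, both the across-period and down-group shifts push P's electron affinity up.
Sb > P: this pair runs against the simple trend — see the exception note.
O > Sb: both effects reinforce here, so O is clearly the higher of the two.
Note the exception: Cs has a higher electron affinity than Ca, contrary to the simple trend — adding an electron to Ca (ns²) has to open a new, higher-energy np subshell, which is unfavourable.
Note the exception: Sb has a higher electron affinity than P, contrary to the simple trend — both are half-filled np³, but the pairing/repulsion penalty for the added electron shrinks as the p orbitals become larger and more diffuse down the group, and for Sb that outweighs the weaker nuclear attraction.
Approximate values (kJ/mol): O 141, P 72, Ca 2, Sb 103, Cs 46.
So from lowest to highest: Ca < Cs < P < Sb < O.

Ca, Cs, P, Sb, O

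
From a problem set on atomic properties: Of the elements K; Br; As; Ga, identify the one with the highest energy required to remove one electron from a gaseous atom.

K is in period 4, group 1; Ga is in period 4, group 13; As is in period 4, group 15; Br is in period 4, group 17.
Removing the outermost electron gets harder across a period and easier down a group.
All lie in period 4, so first ionization energy increases left to right.
The highest energy required to remove one electron from a gaseous atom among these belongs to Br.

Br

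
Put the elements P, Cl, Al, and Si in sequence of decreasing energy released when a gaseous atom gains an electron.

Cl > Si > P > Al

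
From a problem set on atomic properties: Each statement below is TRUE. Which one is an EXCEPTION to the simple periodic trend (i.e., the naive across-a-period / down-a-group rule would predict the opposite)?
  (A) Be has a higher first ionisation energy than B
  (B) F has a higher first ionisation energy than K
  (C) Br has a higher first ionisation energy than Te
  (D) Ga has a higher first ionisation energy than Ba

(A)

The general trend: first ionisation energy increases across a period and decreases down a group.
(A) Be (period 2, group 2) vs B (period 2, group 13): the stated order contradicts the simple trend.
(B) F (period 2, group 17) vs K (period 4, group 1): the stated order agrees with the simple trend.
(C) Br (period 4, group 17) vs Te (period 5, group 16): the stated order agrees with the simple trend.
(D) Ga (period 4, group 13) vs Ba (period 6, group 2): the stated order agrees with the simple trend.
The exception is (A): removing B's lone 2p electron is easier than breaking Be's filled 2s².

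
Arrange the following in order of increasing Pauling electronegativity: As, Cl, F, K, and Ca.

K < Ca < As < Cl < F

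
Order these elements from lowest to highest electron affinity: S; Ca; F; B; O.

Ca, B, O, S, F

B is in period 2, group 13; O is in period 2, group 16; F is in period 2, group 17; S is in period 3, group 16; Ca is in period 4, group 2.
EA tends to increase across a period and decrease down a group, though the pattern is less regular than for IE or radius.
These span different periods and groups, so the two trends combine.
B > Ca: relative to Ca, both the across-period and down-group shifts push B's electron affinity up.
O > B: O lies to the right of B in period 2, so the across-period effect alone puts O higher.
S > O: this pair runs against the simple trend — see the exception note.
F > S: both effects reinforce here, so F is clearly the higher of the two.
Note the exception: S has a higher electron affinity than O, contrary to the simple trend — the compact 2p subshell of O repels the added electron more than S's larger 3p does.
Approximate values (kJ/mol): B 27, O 141, F 328, S 200, Ca 2.
So from lowest to highest: Ca < B < O < S < F.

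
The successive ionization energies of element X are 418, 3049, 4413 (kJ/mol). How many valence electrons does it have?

1

Look for the largest jump between consecutive ionization energies: IE2/IE1 ≈ 7.3, far larger than any earlier ratio.
That jump marks the point where a core electron is being removed. So the atom has 1 valence electron.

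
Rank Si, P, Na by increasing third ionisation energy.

P, Si, Na

After 2 electrons have been removed, what remains? Si²⁺ still has 2 valence electrons; P²⁺ still has 3 valence electrons; Na²⁺ is already 1 electron into the core.
Core electrons are held far more tightly than valence electrons, so Na tops the IE_3 order.
Valence configurations: Si²⁺ [Ne]3s², P²⁺ [Ne]3s²3p¹.
P²⁺ loses a lone 3p electron whereas Si²⁺ must break into a filled 3s² pair, so IE_3(Si) > IE_3(P) even though P has the higher nuclear charge.
Approximate IE_3 values (kJ/mol): Si 3232, P 2914, Na 6910.
Overall IE_3 order: P < Si < Na.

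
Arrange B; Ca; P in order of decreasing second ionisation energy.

After 1 electron has been removed, what remains? B⁺ still has 2 valence electrons; Ca⁺ still has 1 valence electron; P⁺ still has 4 valence electrons.
All are still removing valence electrons, so compare the +1 ions as you would atoms: IE_2 generally rises across a period (higher Z_eff) and falls down a group (larger shell), subject to the usual subshell exceptions.
Valence configurations: B⁺ [He]2s², Ca⁺ [Ar]4s¹, P⁺ [Ne]3s²3p².
The numbers (kJ/mol): B 2427, Ca 1145, P 1907.
Overall IE_2 order: Ca < P < B.

B > P > Ca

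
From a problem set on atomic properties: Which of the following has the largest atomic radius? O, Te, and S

O is in period 2, group 16; S is in period 3, group 16; Te is in period 5, group 16.
Radius decreases left→right (rising Z_eff, same n) and increases top→bottom (higher n).
All are in group 16, so atomic radius increases down the group.
The largest atomic radius among these belongs to Te.

Te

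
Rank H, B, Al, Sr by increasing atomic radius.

H, B, Al, Sr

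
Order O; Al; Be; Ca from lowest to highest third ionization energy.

Al, Ca, O, Be

After 2 electrons have been removed, what remains? O²⁺ still has 4 valence electrons; Al²⁺ still has 1 valence electron; Be²⁺ is the bare [He] core; Ca²⁺ is the bare [Ar] core.
Usually core removal costs more than valence removal, but here the competition is close: a tightly held n=2 valence electron can cost more to remove than an n=3 core electron, so the actual values have to decide it.
Valence configurations: O²⁺ [He]2s²2p², Al²⁺ [Ne]3s¹.
The numbers (kJ/mol): O 5300, Al 2745, Be 14849, Ca 4912.
Overall IE_3 order: Al < Ca < O < Be.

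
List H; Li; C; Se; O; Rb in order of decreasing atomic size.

Rb, Li, Se, C, O, H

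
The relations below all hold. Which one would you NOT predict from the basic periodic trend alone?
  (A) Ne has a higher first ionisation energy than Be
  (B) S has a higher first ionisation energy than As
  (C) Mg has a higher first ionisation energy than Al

(C)

The general trend: first ionisation energy increases across a period and decreases down a group.
(A) Ne (period 2, group 18) vs Be (period 2, group 2): the stated order agrees with the simple trend.
(B) S (period 3, group 16) vs As (period 4, group 15): the stated order agrees with the simple trend.
(C) Mg (period 3, group 2) vs Al (period 3, group 13): the stated order contradicts the simple trend.
The exception is (C): Al's single 3p electron is easier to remove than one from Mg's filled 3s².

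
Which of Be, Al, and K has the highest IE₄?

Be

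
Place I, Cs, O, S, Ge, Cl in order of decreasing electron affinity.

Cl > I > S > O > Ge > Cs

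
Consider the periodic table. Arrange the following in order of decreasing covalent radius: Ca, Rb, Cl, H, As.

Rb > Ca > As > Cl > H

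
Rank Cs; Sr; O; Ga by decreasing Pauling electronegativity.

O > Ga > Sr > Cs

O is in period 2, group 16; Ga is in period 4, group 13; Sr is in period 5, group 2; Cs is in period 6, group 1.
EN rises left→right (higher Z_eff, smaller atoms) and falls top→bottom (larger, more shielded atoms).
These span different periods and groups, so the two trends combine.
Sr > Cs: both effects reinforce here, so Sr is clearly the higher of the two.
Ga > Sr: both effects reinforce here, so Ga is clearly the higher of the two.
O > Ga: both effects reinforce here, so O is clearly the higher of the two.
Approximate values (Pauling): O 3.44, Ga 1.81, Sr 0.95, Cs 0.79.
So from highest to lowest: O > Ga > Sr > Cs.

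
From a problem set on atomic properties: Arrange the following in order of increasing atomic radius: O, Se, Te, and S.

O < S < Se < Te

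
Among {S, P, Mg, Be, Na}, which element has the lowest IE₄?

IE_4 is the cost of taking one more electron from the +3 cation: S³⁺ still has 3 valence electrons; P³⁺ still has 2 valence electrons; Mg³⁺ is already 1 electron into the core; Be³⁺ is already 1 electron into the core; Na³⁺ is already 2 electrons into the core.
Breaking into a closed-shell core is much more expensive than removing a leftover valence electron — Na, Mg and Be have the largest IE_4 here.
Valence configurations: S³⁺ [Ne]3s²3p¹, P³⁺ [Ne]3s².
S³⁺ loses a lone 3p electron whereas P³⁺ must break into a filled 3s² pair, so IE_4(P) > IE_4(S) even though S has the higher nuclear charge.
Tabulated IE_4 (kJ/mol): S 4556, P 4964, Mg 10543, Be 21007, Na 9543.
Putting it together, IE_4: S < P < Na < Mg < Be.

S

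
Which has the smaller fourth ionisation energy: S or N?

S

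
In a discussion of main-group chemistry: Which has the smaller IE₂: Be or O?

Consider each +1 ion: Be⁺ still has 1 valence electron; O⁺ still has 5 valence electrons.
All are still removing valence electrons, so compare the +1 ions as you would atoms: IE_2 generally rises across a period (higher Z_eff) and falls down a group (larger shell), subject to the usual subshell exceptions.
Valence configurations: Be⁺ [He]2s¹, O⁺ [He]2s²2p³.
Approximate IE_2 values (kJ/mol): Be 1757, O 3388.
Overall IE_2 order: Be < O.

Be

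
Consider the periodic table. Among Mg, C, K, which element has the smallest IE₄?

K

The fourth ionization energy removes an electron from the +3 ion. For each element: Mg³⁺ is already 1 electron into the core; C³⁺ still has 1 valence electron; K³⁺ is already 2 electrons into the core.
Usually core removal costs more than valence removal, but here the competition is close: a tightly held n=2 valence electron can cost more to remove than an n=3 core electron, so the actual values have to decide it.
Tabulated IE_4 (kJ/mol): Mg 10543, C 6223, K 5877.
So the fourth ionization energies run K < C < Mg.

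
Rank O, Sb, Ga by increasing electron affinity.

O is in period 2, group 16; Ga is in period 4, group 13; Sb is in period 5, group 15.
Adding an electron releases more energy for atoms nearer the top right (short of the noble gases).
Here both period and group differ, so the two effects have to be weighed against each other.
Sb > Ga: period and group pull opposite ways; the across-period shift dominates (103 vs 29 kJ/mol).
O > Sb: relative to Sb, both the across-period and down-group shifts push O's electron affinity up.
Tabulated electron affinity (kJ/mol): O 141, Ga 29, Sb 103.
So from lowest to highest: Ga < Sb < O.

Ga < Sb < O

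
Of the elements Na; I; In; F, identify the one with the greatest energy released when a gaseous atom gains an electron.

Atoms with high Z_eff and room in the valence shell (especially the halogens) have the most exothermic electron affinities.
These span different periods and groups, so the two trends combine.
Na > In: the two effects oppose for this pair; the down-group effect wins (53 vs 29 kJ/mol).
I > Na: period and group pull opposite ways; the across-period shift dominates (295 vs 53 kJ/mol).
F > I: F sits above I in group 17, so the down-group effect alone puts F higher.
Approximate values (kJ/mol): F 328, Na 53, In 29, I 295.
The greatest energy released when a gaseous atom gains an electron among these belongs to F.

F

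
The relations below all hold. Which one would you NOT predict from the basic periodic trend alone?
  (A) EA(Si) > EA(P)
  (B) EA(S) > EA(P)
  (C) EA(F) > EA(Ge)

The general trend: electron affinity increases across a period and decreases down a group.
(A) Si (period 3, group 14) vs P (period 3, group 15): the stated order contradicts the simple trend.
(B) S (period 3, group 16) vs P (period 3, group 15): the stated order agrees with the simple trend.
(C) F (period 2, group 17) vs Ge (period 4, group 14): the stated order agrees with the simple trend.
The exception is (A): adding an electron to P's half-filled 3p³ is unfavourable, so Si (3p²) has the more exothermic EA.

(A)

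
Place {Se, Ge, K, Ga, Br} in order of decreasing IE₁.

Removing the outermost electron gets harder across a period and easier down a group.
All lie in period 4, so first ionization energy increases left to right.
So from highest to lowest: Br > Se > Ge > Ga > K.

Br > Se > Ge > Ga > K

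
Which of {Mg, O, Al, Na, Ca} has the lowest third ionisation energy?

The third ionization energy removes an electron from the +2 ion. For each element: Mg²⁺ is the bare [Ne] core; O²⁺ still has 4 valence electrons; Al²⁺ still has 1 valence electron; Na²⁺ is already 1 electron into the core; Ca²⁺ is the bare [Ar] core.
Usually core removal costs more than valence removal, but here the competition is close: a tightly held n=2 valence electron can cost more to remove than an n=3 core electron, so the actual values have to decide it.
Valence configurations: O²⁺ [He]2s²2p², Al²⁺ [Ne]3s¹.
Tabulated IE_3 (kJ/mol): Mg 7733, O 5300, Al 2745, Na 6910, Ca 4912.
Hence IE_3: Al < Ca < O < Na < Mg.

Al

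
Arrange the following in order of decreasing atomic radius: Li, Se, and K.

Li is in period 2, group 1; K is in period 4, group 1; Se is in period 4, group 16.
Across a period the added protons contract the valence shell; down a group each new principal shell makes the atom larger.
Here both period and group differ, so the two effects have to be weighed against each other.
Li > Se: the two effects oppose for this pair; the across-period effect wins (133 vs 116 pm).
K > Li: K sits below Li in group 1, so the down-group effect alone puts K larger.
For reference (pm): Li 133, K 196, Se 116.
So from largest to smallest: K > Li > Se.

K > Li > Se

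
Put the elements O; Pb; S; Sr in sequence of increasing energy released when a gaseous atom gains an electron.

Sr < Pb < O < S

Atoms with high Z_eff and room in the valence shell (especially the halogens) have the most exothermic electron affinities.
These span different periods and groups, so the two trends combine.
Pb > Sr: the two effects oppose for this pair; the across-period effect wins (35 vs 5 kJ/mol).
O > Pb: both effects reinforce here, so O is clearly the higher of the two.
S > O: this pair runs against the simple trend — see the exception note.
Note the exception: S has a higher electron affinity than O, contrary to the simple trend — the compact 2p subshell of O repels the added electron more than S's larger 3p does.
For reference (kJ/mol): O 141, S 200, Sr 5, Pb 35.
So from lowest to highest: Sr < Pb < O < S.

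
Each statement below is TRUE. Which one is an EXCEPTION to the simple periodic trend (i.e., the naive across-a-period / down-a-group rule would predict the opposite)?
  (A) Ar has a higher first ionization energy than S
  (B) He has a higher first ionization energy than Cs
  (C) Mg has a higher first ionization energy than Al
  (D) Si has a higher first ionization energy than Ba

(C)

The general trend: first ionization energy increases across a period and decreases down a group.
(A) Ar (period 3, group 18) vs S (period 3, group 16): the stated order agrees with the simple trend.
(B) He (period 1, group 18) vs Cs (period 6, group 1): the stated order agrees with the simple trend.
(C) Mg (period 3, group 2) vs Al (period 3, group 13): the stated order contradicts the simple trend.
(D) Si (period 3, group 14) vs Ba (period 6, group 2): the stated order agrees with the simple trend.
The exception is (C): Al's single 3p electron is easier to remove than one from Mg's filled 3s².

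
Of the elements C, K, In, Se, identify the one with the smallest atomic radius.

C is in period 2, group 14; K is in period 4, group 1; Se is in period 4, group 16; In is in period 5, group 13.
Moving right in a period, electrons are added to the same shell under a stronger nuclear pull, so atoms get smaller; moving down, a new shell is opened and atoms get larger.
These span different periods and groups, so the two trends combine.
Se > C: period and group pull opposite ways; the down-group shift dominates (116 vs 75 pm).
In > Se: relative to Se, both the across-period and down-group shifts push In's atomic radius up.
K > In: the two effects oppose for this pair; the across-period effect wins (196 vs 142 pm).
Approximate values (pm): C 75, K 196, Se 116, In 142.
The smallest atomic radius among these belongs to C.

C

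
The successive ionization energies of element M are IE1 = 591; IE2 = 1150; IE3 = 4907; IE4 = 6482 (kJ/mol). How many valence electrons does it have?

2

Look for the largest jump between consecutive ionization energies: IE3/IE2 ≈ 4.3, far larger than any earlier ratio.
That jump marks the point where a core electron is being removed. So the atom has 2 valence electrons.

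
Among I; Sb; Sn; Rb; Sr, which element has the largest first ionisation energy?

I

Rb is in period 5, group 1; Sr is in period 5, group 2; Sn is in period 5, group 14; Sb is in period 5, group 15; I is in period 5, group 17.
Across a period the outer electron is held more tightly (higher IE₁); down a group it sits in a higher shell, more shielded, and comes off more easily.
All lie in period 5, so first ionization energy increases left to right.
The largest first ionisation energy among these belongs to I.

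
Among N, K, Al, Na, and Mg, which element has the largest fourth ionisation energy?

Al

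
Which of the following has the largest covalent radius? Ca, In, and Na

Ca

Na is in period 3, group 1; Ca is in period 4, group 2; In is in period 5, group 13.
Radius decreases left→right (rising Z_eff, same n) and increases top→bottom (higher n).
These sit on a diagonal, where the across-period and down-group effects partly cancel.
Na > In: period and group pull opposite ways; the across-period shift dominates (155 vs 142 pm).
Ca > Na: the two effects oppose for this pair; the down-group effect wins (171 vs 155 pm).
Tabulated atomic radius (pm): Na 155, Ca 171, In 142.
The largest covalent radius among these belongs to Ca.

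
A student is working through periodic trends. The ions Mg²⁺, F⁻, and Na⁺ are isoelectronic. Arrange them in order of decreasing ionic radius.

F⁻ > Na⁺ > Mg²⁺

All of these have 10 electrons, so size is governed by nuclear charge alone: the more protons, the stronger the pull on the same electron cloud, and the smaller the ion.
Nuclear charges: Mg²⁺ (Z=12), Na⁺ (Z=11), F⁻ (Z=9).
Largest to smallest: F⁻ > Na⁺ > Mg²⁺.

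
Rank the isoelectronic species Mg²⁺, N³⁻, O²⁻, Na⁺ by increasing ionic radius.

Mg²⁺ < Na⁺ < O²⁻ < N³⁻

All of these have 10 electrons, so size is governed by nuclear charge alone: the more protons, the stronger the pull on the same electron cloud, and the smaller the ion.
Nuclear charges: Mg²⁺ (Z=12), Na⁺ (Z=11), O²⁻ (Z=8), N³⁻ (Z=7).
Smallest to largest: Mg²⁺ < Na⁺ < O²⁻ < N³⁻.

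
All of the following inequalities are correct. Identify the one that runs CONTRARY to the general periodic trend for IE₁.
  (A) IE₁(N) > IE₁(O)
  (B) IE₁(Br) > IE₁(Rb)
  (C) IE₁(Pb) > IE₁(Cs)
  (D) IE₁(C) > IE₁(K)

The general trend: IE₁ increases across a period and decreases down a group.
(A) N (period 2, group 15) vs O (period 2, group 16): the stated order contradicts the simple trend.
(B) Br (period 4, group 17) vs Rb (period 5, group 1): the stated order agrees with the simple trend.
(C) Pb (period 6, group 14) vs Cs (period 6, group 1): the stated order agrees with the simple trend.
(D) C (period 2, group 14) vs K (period 4, group 1): the stated order agrees with the simple trend.
The exception is (A): pairing an electron in O's 2p⁴ costs repulsion energy, so O ionizes more easily than half-filled N (2p³).

(A)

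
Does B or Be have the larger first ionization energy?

Be

Be is in period 2, group 2; B is in period 2, group 13.
IE₁ increases left→right with effective nuclear charge and decreases top→bottom as the valence shell moves farther out.
All lie in period 2; the across-period trend (first ionization energy increases left to right) applies, with the exception below.
Note the exception: Be has a higher first ionization energy than B, contrary to the simple trend — removing B's lone 2p electron is easier than breaking Be's filled 2s².
For reference (kJ/mol): Be 900, B 801.
So Be has the larger first ionization energy (Be > B).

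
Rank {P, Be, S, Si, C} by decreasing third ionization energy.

Be, C, S, Si, P

After 2 electrons have been removed, what remains? P²⁺ still has 3 valence electrons; Be²⁺ is the bare [He] core; S²⁺ still has 4 valence electrons; Si²⁺ still has 2 valence electrons; C²⁺ still has 2 valence electrons.
Core electrons are held far more tightly than valence electrons, so Be tops the IE_3 order.
Valence configurations: P²⁺ [Ne]3s²3p¹, S²⁺ [Ne]3s²3p², Si²⁺ [Ne]3s², C²⁺ [He]2s².
P²⁺ loses a lone 3p electron whereas Si²⁺ must break into a filled 3s² pair, so IE_3(Si) > IE_3(P) even though P has the higher nuclear charge.
Approximate IE_3 values (kJ/mol): P 2914, Be 14849, S 3357, Si 3232, C 4620.
Overall IE_3 order: P < Si < S < C < Be.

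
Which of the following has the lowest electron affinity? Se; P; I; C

P

C is in period 2, group 14; P is in period 3, group 15; Se is in period 4, group 16; I is in period 5, group 17.
Adding an electron releases more energy for atoms nearer the top right (short of the noble gases).
A diagonal step moves right (one effect) and down (the opposite effect) at once.
C > P: period and group pull opposite ways; the down-group shift dominates (122 vs 72 kJ/mol).
Se > C: the two effects oppose for this pair; the across-period effect wins (195 vs 122 kJ/mol).
I > Se: the two effects oppose for this pair; the across-period effect wins (295 vs 195 kJ/mol).
For reference (kJ/mol): C 122, P 72, Se 195, I 295.
The lowest electron affinity among these belongs to P.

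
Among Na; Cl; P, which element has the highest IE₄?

Na

The fourth ionization energy removes an electron from the +3 ion. For each element: Na³⁺ is already 2 electrons into the core; Cl³⁺ still has 4 valence electrons; P³⁺ still has 2 valence electrons.
Core electrons are held far more tightly than valence electrons, so Na tops the IE_4 order.
Valence configurations: Cl³⁺ [Ne]3s²3p², P³⁺ [Ne]3s².
Tabulated IE_4 (kJ/mol): Na 9543, Cl 5159, P 4964.
Overall IE_4 order: P < Cl < Na.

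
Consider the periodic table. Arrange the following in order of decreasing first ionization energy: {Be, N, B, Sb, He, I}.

He > N > I > Be > Sb > B

He is in period 1, group 18; Be is in period 2, group 2; B is in period 2, group 13; N is in period 2, group 15; Sb is in period 5, group 15; I is in period 5, group 17.
Across a period the outer electron is held more tightly (higher IE₁); down a group it sits in a higher shell, more shielded, and comes off more easily.
Neither a single period nor a single group — weigh both effects.
Sb > B: the two effects oppose for this pair; the across-period effect wins (831 vs 801 kJ/mol).
Be > Sb: period and group pull opposite ways; the down-group shift dominates (900 vs 831 kJ/mol).
I > Be: period and group pull opposite ways; the across-period shift dominates (1008 vs 900 kJ/mol).
N > I: period and group pull opposite ways; the down-group shift dominates (1402 vs 1008 kJ/mol).
He > N: both effects reinforce here, so He is clearly the higher of the two.
Note the exception: Be has a higher first ionization energy than B, contrary to the simple trend — removing B's lone 2p electron is easier than breaking Be's filled 2s².
For reference (kJ/mol): He 2372, Be 900, B 801, N 1402, Sb 831, I 1008.
So from highest to lowest: He > N > I > Be > Sb > B.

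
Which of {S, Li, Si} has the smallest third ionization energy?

Si

After 2 electrons have been removed, what remains? S²⁺ still has 4 valence electrons; Li²⁺ is already 1 electron into the core; Si²⁺ still has 2 valence electrons.
Core electrons are held far more tightly than valence electrons, so Li tops the IE_3 order.
Valence configurations: S²⁺ [Ne]3s²3p², Si²⁺ [Ne]3s².
The numbers (kJ/mol): S 3357, Li 11815, Si 3232.
So the third ionization energies run Si < S < Li.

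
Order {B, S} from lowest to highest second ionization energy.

IE_2 is the cost of taking one more electron from the +1 cation: B⁺ still has 2 valence electrons; S⁺ still has 5 valence electrons.
All are still removing valence electrons, so compare the +1 ions as you would atoms: IE_2 generally rises across a period (higher Z_eff) and falls down a group (larger shell), subject to the usual subshell exceptions.
Valence configurations: B⁺ [He]2s², S⁺ [Ne]3s²3p³.
The numbers (kJ/mol): B 2427, S 2252.
Putting it together, IE_2: S < B.

S < B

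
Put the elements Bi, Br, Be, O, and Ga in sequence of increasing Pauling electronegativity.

Be is in period 2, group 2; O is in period 2, group 16; Ga is in period 4, group 13; Br is in period 4, group 17; Bi is in period 6, group 15.
Electronegativity increases across a period and decreases down a group, tracking effective nuclear charge and atomic size.
Neither a single period nor a single group — weigh both effects.
Ga > Be: period and group pull opposite ways; the across-period shift dominates (1.81 vs 1.57).
Bi > Ga: the two effects oppose for this pair; the across-period effect wins (2.02 vs 1.81).
Br > Bi: relative to Bi, both the across-period and down-group shifts push Br's electronegativity up.
O > Br: period and group pull opposite ways; the down-group shift dominates (3.44 vs 2.96).
For reference (Pauling): Be 1.57, O 3.44, Ga 1.81, Br 2.96, Bi 2.02.
So from lowest to highest: Be < Ga < Bi < Br < O.

Be < Ga < Bi < Br < O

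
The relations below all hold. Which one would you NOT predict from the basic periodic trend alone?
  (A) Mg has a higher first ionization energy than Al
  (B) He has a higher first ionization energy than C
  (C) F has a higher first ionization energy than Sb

The general trend: first ionization energy increases across a period and decreases down a group.
(A) Mg (period 3, group 2) vs Al (period 3, group 13): the stated order contradicts the simple trend.
(B) He (period 1, group 18) vs C (period 2, group 14): the stated order agrees with the simple trend.
(C) F (period 2, group 17) vs Sb (period 5, group 15): the stated order agrees with the simple trend.
The exception is (A): Al's single 3p electron is easier to remove than one from Mg's filled 3s².

(A)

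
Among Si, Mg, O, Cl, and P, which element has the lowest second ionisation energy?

Mg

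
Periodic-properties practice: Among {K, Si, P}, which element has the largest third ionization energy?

K

The third ionization energy removes an electron from the +2 ion. For each element: K²⁺ is already 1 electron into the core; Si²⁺ still has 2 valence electrons; P²⁺ still has 3 valence electrons.
Core electrons are held far more tightly than valence electrons, so K tops the IE_3 order.
Valence configurations: Si²⁺ [Ne]3s², P²⁺ [Ne]3s²3p¹.
P²⁺ loses a lone 3p electron whereas Si²⁺ must break into a filled 3s² pair, so IE_3(Si) > IE_3(P) even though P has the higher nuclear charge.
Approximate IE_3 values (kJ/mol): K 4420, Si 3232, P 2914.
So the third ionization energies run P < Si < K.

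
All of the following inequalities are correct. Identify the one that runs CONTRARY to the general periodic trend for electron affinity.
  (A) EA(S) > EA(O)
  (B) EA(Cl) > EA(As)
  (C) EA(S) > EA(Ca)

(A)

The general trend: electron affinity increases across a period and decreases down a group.
(A) S (period 3, group 16) vs O (period 2, group 16): the stated order contradicts the simple trend.
(B) Cl (period 3, group 17) vs As (period 4, group 15): the stated order agrees with the simple trend.
(C) S (period 3, group 16) vs Ca (period 4, group 2): the stated order agrees with the simple trend.
The exception is (A): the compact 2p subshell of O repels the added electron more than S's larger 3p does.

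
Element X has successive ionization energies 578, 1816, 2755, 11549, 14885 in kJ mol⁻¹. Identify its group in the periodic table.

Group 13

Look for the largest jump between consecutive ionization energies: IE4/IE3 ≈ 4.2, far larger than any earlier ratio.
That jump marks the point where a core electron is being removed. So the atom has 3 valence electrons.
A main-group element with 3 valence electrons is in group 13.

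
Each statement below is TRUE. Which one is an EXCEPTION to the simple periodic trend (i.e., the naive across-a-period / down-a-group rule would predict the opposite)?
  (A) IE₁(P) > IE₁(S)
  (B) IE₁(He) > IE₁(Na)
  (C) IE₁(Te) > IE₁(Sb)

(A)

The general trend: first ionisation energy increases across a period and decreases down a group.
(A) P (period 3, group 15) vs S (period 3, group 16): the stated order contradicts the simple trend.
(B) He (period 1, group 18) vs Na (period 3, group 1): the stated order agrees with the simple trend.
(C) Te (period 5, group 16) vs Sb (period 5, group 15): the stated order agrees with the simple trend.
The exception is (A): S (3p⁴) ionizes more easily than half-filled P (3p³) because the paired 3p electron in S is pushed out by e⁻–e⁻ repulsion.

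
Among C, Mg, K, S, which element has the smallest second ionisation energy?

Mg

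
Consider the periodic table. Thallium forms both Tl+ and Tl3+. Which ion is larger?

Both ions have Z = 81 protons, but Tl3+ has lost more electrons, so its remaining electrons feel a larger effective nuclear charge per electron and are pulled in more tightly.
Higher positive charge → smaller ion, so Tl+ > Tl3+.

Tl+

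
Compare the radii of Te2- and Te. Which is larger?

Te2-

Forming Te2- adds 2 electrons to Te. More electron–electron repulsion in the same shell, with unchanged nuclear charge, lets the cloud expand.
An anion is larger than its parent atom: Te2- > Te.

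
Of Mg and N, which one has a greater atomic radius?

Mg

N is in period 2, group 15; Mg is in period 3, group 2.
Atomic radius shrinks across a period as nuclear charge pulls the same shell inward, and grows down a group as new shells are added.
Neither a single period nor a single group — weigh both effects.
Mg > N: relative to N, both the across-period and down-group shifts push Mg's atomic radius up.
Approximate values (pm): N 71, Mg 139.
So Mg has the greater atomic radius (Mg > N).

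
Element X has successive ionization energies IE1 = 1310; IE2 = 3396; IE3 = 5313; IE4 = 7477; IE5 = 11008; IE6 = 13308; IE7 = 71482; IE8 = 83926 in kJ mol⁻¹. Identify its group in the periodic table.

Group 16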